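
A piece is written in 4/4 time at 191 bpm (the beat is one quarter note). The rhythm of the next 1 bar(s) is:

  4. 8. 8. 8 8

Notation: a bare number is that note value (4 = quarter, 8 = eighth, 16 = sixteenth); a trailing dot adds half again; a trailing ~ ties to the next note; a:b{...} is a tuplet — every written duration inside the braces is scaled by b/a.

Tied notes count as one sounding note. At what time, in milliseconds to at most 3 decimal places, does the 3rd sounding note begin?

note 3 onset = 9/4b = 706.806ms

1. 0.0ms @ 0 + 471.204ms (3/2)
2. 471.204ms @ 3/2 + 235.602ms (3/4)
3. 706.806ms @ 9/4 + 235.602ms (3/4)
4. 942.408ms @ 3 + 157.068ms (1/2)
5. 1099.476ms @ 7/2 + 157.068ms (1/2)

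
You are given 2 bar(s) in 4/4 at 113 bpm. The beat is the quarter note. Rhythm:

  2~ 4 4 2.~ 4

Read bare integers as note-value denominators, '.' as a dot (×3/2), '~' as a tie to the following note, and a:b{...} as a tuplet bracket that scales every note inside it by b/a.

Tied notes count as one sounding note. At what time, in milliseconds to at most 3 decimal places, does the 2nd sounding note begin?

1. 0.0ms @ 0 + 1592.92ms (3)
2. 1592.92ms @ 3 + 530.973ms (1)
3. 2123.894ms @ 4 + 2123.894ms (4)

note 2 onset = 3b = 1592.92ms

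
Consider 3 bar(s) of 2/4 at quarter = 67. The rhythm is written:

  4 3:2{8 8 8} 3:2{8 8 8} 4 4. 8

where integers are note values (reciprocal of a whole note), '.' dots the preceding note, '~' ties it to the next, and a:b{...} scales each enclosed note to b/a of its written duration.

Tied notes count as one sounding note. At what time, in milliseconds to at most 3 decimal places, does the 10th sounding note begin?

1. 0.0ms @ 0 + 895.522ms (1)
2. 895.522ms @ 1 + 298.507ms (1/3)
3. 1194.03ms @ 4/3 + 298.507ms (1/3)
4. 1492.537ms @ 5/3 + 298.507ms (1/3)
5. 1791.045ms @ 2 + 298.507ms (1/3)
6. 2089.552ms @ 7/3 + 298.507ms (1/3)
7. 2388.06ms @ 8/3 + 298.507ms (1/3)
8. 2686.567ms @ 3 + 895.522ms (1)
9. 3582.09ms @ 4 + 1343.284ms (3/2)
10. 4925.373ms @ 11/2 + 447.761ms (1/2)

note 10 onset = 11/2b = 4925.373ms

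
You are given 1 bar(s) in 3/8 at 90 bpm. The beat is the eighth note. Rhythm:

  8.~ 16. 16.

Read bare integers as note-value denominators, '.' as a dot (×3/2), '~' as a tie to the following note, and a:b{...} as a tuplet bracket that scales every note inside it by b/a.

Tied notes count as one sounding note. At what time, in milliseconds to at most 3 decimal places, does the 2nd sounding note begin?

note 2 onset = 9/4b = 1500.0ms

1. 0.0ms @ 0 + 1500.0ms (9/4)
2. 1500.0ms @ 9/4 + 500.0ms (3/4)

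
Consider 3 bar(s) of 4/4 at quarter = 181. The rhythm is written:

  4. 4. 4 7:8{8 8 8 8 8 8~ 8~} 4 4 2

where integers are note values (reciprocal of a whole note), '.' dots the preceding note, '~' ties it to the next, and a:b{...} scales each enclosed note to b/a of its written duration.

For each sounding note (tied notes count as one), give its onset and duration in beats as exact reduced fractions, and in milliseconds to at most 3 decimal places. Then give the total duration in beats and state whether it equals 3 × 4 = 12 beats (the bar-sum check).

1) 0.0ms=0b +497.238ms=3/2b
2) 497.238ms=3/2b +497.238ms=3/2b
3) 994.475ms=3b +331.492ms=1b
4) 1325.967ms=4b +189.424ms=4/7b
5) 1515.391ms=32/7b +189.424ms=4/7b
6) 1704.815ms=36/7b +189.424ms=4/7b
7) 1894.238ms=40/7b +189.424ms=4/7b
8) 2083.662ms=44/7b +189.424ms=4/7b
9) 2273.086ms=48/7b +710.339ms=15/7b
10) 2983.425ms=9b +331.492ms=1b
11) 3314.917ms=10b +662.983ms=2b
Σ=12b of 12 (181bpm 4/4) — PASS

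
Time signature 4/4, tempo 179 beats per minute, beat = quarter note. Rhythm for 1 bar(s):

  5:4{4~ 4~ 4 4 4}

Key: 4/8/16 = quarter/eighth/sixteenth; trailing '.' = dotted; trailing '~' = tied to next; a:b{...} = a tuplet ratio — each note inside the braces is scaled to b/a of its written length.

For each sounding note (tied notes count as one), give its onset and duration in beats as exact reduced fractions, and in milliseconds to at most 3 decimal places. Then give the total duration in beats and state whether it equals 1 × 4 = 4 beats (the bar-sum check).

1) 0.0ms=0b +804.469ms=12/5b
2) 804.469ms=12/5b +268.156ms=4/5b
3) 1072.626ms=16/5b +268.156ms=4/5b
Σ=4b of 4 (179bpm 4/4) — PASS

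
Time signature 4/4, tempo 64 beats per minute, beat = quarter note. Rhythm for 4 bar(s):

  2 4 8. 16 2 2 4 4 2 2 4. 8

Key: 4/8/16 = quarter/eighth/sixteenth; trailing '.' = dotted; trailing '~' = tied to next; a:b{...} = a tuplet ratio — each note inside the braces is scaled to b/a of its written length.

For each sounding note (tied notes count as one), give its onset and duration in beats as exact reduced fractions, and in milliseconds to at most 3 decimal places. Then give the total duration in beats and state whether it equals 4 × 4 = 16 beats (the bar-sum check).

1) 0.0ms=0b +1875.0ms=2b
2) 1875.0ms=2b +937.5ms=1b
3) 2812.5ms=3b +703.125ms=3/4b
4) 3515.625ms=15/4b +234.375ms=1/4b
5) 3750.0ms=4b +1875.0ms=2b
6) 5625.0ms=6b +1875.0ms=2b
7) 7500.0ms=8b +937.5ms=1b
8) 8437.5ms=9b +937.5ms=1b
9) 9375.0ms=10b +1875.0ms=2b
10) 11250.0ms=12b +1875.0ms=2b
11) 13125.0ms=14b +1406.25ms=3/2b
12) 14531.25ms=31/2b +468.75ms=1/2b
Σ=16b of 16 (64bpm 4/4) — PASS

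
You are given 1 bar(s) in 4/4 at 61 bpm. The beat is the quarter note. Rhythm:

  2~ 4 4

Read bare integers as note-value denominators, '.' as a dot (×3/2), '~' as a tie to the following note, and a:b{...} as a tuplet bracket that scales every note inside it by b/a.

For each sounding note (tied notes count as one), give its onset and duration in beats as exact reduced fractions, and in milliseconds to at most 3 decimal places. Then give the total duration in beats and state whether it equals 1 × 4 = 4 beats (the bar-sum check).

1) 0.0ms=0b +2950.82ms=3b
2) 2950.82ms=3b +983.607ms=1b
Σ=4b of 4 (61bpm 4/4) — PASS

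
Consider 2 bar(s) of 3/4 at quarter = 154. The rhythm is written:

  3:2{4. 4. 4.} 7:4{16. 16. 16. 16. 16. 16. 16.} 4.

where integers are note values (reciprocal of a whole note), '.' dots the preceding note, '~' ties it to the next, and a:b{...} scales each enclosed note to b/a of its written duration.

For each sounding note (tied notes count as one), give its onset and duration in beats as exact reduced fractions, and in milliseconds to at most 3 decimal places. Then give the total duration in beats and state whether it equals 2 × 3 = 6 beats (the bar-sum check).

1) 0.0ms=0b +389.61ms=1b
2) 389.61ms=1b +389.61ms=1b
3) 779.221ms=2b +389.61ms=1b
4) 1168.831ms=3b +83.488ms=3/14b
5) 1252.319ms=45/14b +83.488ms=3/14b
6) 1335.807ms=24/7b +83.488ms=3/14b
7) 1419.295ms=51/14b +83.488ms=3/14b
8) 1502.783ms=27/7b +83.488ms=3/14b
9) 1586.271ms=57/14b +83.488ms=3/14b
10) 1669.759ms=30/7b +83.488ms=3/14b
11) 1753.247ms=9/2b +584.416ms=3/2b
Σ=6b of 6 (154bpm 3/4) — PASS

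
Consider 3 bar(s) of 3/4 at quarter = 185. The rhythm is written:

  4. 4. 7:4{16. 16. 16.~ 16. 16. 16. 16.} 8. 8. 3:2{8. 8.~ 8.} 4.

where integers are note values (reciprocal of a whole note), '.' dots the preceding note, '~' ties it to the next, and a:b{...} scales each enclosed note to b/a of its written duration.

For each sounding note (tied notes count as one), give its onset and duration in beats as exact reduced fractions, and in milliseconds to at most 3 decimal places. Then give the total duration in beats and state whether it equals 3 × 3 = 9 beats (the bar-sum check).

1) 0.0ms=0b +486.486ms=3/2b
2) 486.486ms=3/2b +486.486ms=3/2b
3) 972.973ms=3b +69.498ms=3/14b
4) 1042.471ms=45/14b +69.498ms=3/14b
5) 1111.969ms=24/7b +138.996ms=3/7b
6) 1250.965ms=27/7b +69.498ms=3/14b
7) 1320.463ms=57/14b +69.498ms=3/14b
8) 1389.961ms=30/7b +69.498ms=3/14b
9) 1459.459ms=9/2b +243.243ms=3/4b
10) 1702.703ms=21/4b +243.243ms=3/4b
11) 1945.946ms=6b +162.162ms=1/2b
12) 2108.108ms=13/2b +324.324ms=1b
13) 2432.432ms=15/2b +486.486ms=3/2b
Σ=9b of 9 (185bpm 3/4) — PASS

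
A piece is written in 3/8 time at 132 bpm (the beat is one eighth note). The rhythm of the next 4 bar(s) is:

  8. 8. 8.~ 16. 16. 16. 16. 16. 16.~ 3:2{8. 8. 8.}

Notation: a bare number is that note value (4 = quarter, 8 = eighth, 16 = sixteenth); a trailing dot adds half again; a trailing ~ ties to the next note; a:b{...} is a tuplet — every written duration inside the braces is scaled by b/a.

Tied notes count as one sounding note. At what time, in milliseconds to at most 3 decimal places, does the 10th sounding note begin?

note 10 onset = 11b = 5000.0ms

1. 0.0ms @ 0 + 681.818ms (3/2)
2. 681.818ms @ 3/2 + 681.818ms (3/2)
3. 1363.636ms @ 3 + 1022.727ms (9/4)
4. 2386.364ms @ 21/4 + 340.909ms (3/4)
5. 2727.273ms @ 6 + 340.909ms (3/4)
6. 3068.182ms @ 27/4 + 340.909ms (3/4)
7. 3409.091ms @ 15/2 + 340.909ms (3/4)
8. 3750.0ms @ 33/4 + 795.455ms (7/4)
9. 4545.455ms @ 10 + 454.545ms (1)
10. 5000.0ms @ 11 + 454.545ms (1)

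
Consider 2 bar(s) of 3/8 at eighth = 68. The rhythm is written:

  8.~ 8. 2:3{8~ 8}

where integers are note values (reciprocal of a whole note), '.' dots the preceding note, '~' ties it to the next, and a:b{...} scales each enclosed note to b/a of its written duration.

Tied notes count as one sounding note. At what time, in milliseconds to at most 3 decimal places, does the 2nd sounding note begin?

1. 0.0ms @ 0 + 2647.059ms (3)
2. 2647.059ms @ 3 + 2647.059ms (3)

note 2 onset = 3b = 2647.059ms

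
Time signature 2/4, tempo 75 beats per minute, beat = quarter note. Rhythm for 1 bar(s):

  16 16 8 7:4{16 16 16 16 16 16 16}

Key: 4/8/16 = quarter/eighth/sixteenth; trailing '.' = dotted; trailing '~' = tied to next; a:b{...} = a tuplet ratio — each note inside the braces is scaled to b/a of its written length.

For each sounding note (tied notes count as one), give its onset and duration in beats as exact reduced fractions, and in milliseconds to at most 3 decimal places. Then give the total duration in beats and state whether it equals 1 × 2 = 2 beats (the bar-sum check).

1) 0.0ms=0b +200.0ms=1/4b
2) 200.0ms=1/4b +200.0ms=1/4b
3) 400.0ms=1/2b +400.0ms=1/2b
4) 800.0ms=1b +114.286ms=1/7b
5) 914.286ms=8/7b +114.286ms=1/7b
6) 1028.571ms=9/7b +114.286ms=1/7b
7) 1142.857ms=10/7b +114.286ms=1/7b
8) 1257.143ms=11/7b +114.286ms=1/7b
9) 1371.429ms=12/7b +114.286ms=1/7b
10) 1485.714ms=13/7b +114.286ms=1/7b
Σ=2b of 2 (75bpm 2/4) — PASS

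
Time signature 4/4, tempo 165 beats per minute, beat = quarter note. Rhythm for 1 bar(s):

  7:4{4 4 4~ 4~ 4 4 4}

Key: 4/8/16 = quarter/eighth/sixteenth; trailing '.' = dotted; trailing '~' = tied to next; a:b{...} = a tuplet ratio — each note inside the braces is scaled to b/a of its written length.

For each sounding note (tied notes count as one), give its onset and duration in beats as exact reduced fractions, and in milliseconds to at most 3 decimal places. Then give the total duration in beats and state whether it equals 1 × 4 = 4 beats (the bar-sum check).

1) 0.0ms=0b +207.792ms=4/7b
2) 207.792ms=4/7b +207.792ms=4/7b
3) 415.584ms=8/7b +623.377ms=12/7b
4) 1038.961ms=20/7b +207.792ms=4/7b
5) 1246.753ms=24/7b +207.792ms=4/7b
Σ=4b of 4 (165bpm 4/4) — PASS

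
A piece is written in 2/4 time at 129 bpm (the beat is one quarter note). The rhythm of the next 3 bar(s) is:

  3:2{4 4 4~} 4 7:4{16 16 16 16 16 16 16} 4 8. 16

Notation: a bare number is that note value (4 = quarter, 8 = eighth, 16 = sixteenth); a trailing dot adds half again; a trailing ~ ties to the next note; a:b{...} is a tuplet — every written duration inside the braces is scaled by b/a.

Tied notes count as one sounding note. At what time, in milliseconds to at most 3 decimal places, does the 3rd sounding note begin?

note 3 onset = 4/3b = 620.155ms

1. 0.0ms @ 0 + 310.078ms (2/3)
2. 310.078ms @ 2/3 + 310.078ms (2/3)
3. 620.155ms @ 4/3 + 775.194ms (5/3)
4. 1395.349ms @ 3 + 66.445ms (1/7)
5. 1461.794ms @ 22/7 + 66.445ms (1/7)
6. 1528.239ms @ 23/7 + 66.445ms (1/7)
7. 1594.684ms @ 24/7 + 66.445ms (1/7)
8. 1661.13ms @ 25/7 + 66.445ms (1/7)
9. 1727.575ms @ 26/7 + 66.445ms (1/7)
10. 1794.02ms @ 27/7 + 66.445ms (1/7)
11. 1860.465ms @ 4 + 465.116ms (1)
12. 2325.581ms @ 5 + 348.837ms (3/4)
13. 2674.419ms @ 23/4 + 116.279ms (1/4)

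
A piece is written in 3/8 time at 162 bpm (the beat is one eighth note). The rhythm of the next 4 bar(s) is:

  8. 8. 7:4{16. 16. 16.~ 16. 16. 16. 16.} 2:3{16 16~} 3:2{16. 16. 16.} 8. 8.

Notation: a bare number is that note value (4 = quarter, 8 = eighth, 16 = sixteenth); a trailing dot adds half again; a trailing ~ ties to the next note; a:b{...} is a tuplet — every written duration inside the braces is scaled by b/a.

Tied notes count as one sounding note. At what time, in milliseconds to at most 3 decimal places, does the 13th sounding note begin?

1. 0.0ms @ 0 + 555.556ms (3/2)
2. 555.556ms @ 3/2 + 555.556ms (3/2)
3. 1111.111ms @ 3 + 158.73ms (3/7)
4. 1269.841ms @ 24/7 + 158.73ms (3/7)
5. 1428.571ms @ 27/7 + 317.46ms (6/7)
6. 1746.032ms @ 33/7 + 158.73ms (3/7)
7. 1904.762ms @ 36/7 + 158.73ms (3/7)
8. 2063.492ms @ 39/7 + 158.73ms (3/7)
9. 2222.222ms @ 6 + 277.778ms (3/4)
10. 2500.0ms @ 27/4 + 462.963ms (5/4)
11. 2962.963ms @ 8 + 185.185ms (1/2)
12. 3148.148ms @ 17/2 + 185.185ms (1/2)
13. 3333.333ms @ 9 + 555.556ms (3/2)
14. 3888.889ms @ 21/2 + 555.556ms (3/2)

note 13 onset = 9b = 3333.333ms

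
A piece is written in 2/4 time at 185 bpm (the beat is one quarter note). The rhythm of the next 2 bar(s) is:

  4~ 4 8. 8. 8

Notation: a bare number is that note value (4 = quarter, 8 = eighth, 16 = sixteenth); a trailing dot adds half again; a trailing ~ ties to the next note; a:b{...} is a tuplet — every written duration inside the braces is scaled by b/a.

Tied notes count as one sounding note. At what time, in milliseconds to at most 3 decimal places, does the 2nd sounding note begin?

1. 0.0ms @ 0 + 648.649ms (2)
2. 648.649ms @ 2 + 243.243ms (3/4)
3. 891.892ms @ 11/4 + 243.243ms (3/4)
4. 1135.135ms @ 7/2 + 162.162ms (1/2)

note 2 onset = 2b = 648.649ms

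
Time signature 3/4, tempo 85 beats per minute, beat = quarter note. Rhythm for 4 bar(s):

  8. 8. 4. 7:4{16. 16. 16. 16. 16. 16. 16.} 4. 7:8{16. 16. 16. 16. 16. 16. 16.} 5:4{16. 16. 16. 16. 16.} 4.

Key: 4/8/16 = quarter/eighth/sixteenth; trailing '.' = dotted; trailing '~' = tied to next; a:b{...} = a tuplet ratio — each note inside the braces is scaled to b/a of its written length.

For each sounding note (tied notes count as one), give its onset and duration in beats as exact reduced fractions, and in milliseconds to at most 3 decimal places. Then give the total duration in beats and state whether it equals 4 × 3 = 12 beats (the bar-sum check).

1) 0.0ms=0b +529.412ms=3/4b
2) 529.412ms=3/4b +529.412ms=3/4b
3) 1058.824ms=3/2b +1058.824ms=3/2b
4) 2117.647ms=3b +151.261ms=3/14b
5) 2268.908ms=45/14b +151.261ms=3/14b
6) 2420.168ms=24/7b +151.261ms=3/14b
7) 2571.429ms=51/14b +151.261ms=3/14b
8) 2722.689ms=27/7b +151.261ms=3/14b
9) 2873.95ms=57/14b +151.261ms=3/14b
10) 3025.21ms=30/7b +151.261ms=3/14b
11) 3176.471ms=9/2b +1058.824ms=3/2b
12) 4235.294ms=6b +302.521ms=3/7b
13) 4537.815ms=45/7b +302.521ms=3/7b
14) 4840.336ms=48/7b +302.521ms=3/7b
15) 5142.857ms=51/7b +302.521ms=3/7b
16) 5445.378ms=54/7b +302.521ms=3/7b
17) 5747.899ms=57/7b +302.521ms=3/7b
18) 6050.42ms=60/7b +302.521ms=3/7b
19) 6352.941ms=9b +211.765ms=3/10b
20) 6564.706ms=93/10b +211.765ms=3/10b
21) 6776.471ms=48/5b +211.765ms=3/10b
22) 6988.235ms=99/10b +211.765ms=3/10b
23) 7200.0ms=51/5b +211.765ms=3/10b
24) 7411.765ms=21/2b +1058.824ms=3/2b
Σ=12b of 12 (85bpm 3/4) — PASS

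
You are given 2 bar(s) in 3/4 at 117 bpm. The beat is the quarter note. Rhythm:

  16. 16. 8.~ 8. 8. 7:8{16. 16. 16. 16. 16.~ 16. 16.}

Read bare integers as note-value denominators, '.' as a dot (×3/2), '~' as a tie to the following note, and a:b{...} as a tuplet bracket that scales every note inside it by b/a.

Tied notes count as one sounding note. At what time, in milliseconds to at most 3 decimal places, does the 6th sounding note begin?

note 6 onset = 24/7b = 1758.242ms

1. 0.0ms @ 0 + 192.308ms (3/8)
2. 192.308ms @ 3/8 + 192.308ms (3/8)
3. 384.615ms @ 3/4 + 769.231ms (3/2)
4. 1153.846ms @ 9/4 + 384.615ms (3/4)
5. 1538.462ms @ 3 + 219.78ms (3/7)
6. 1758.242ms @ 24/7 + 219.78ms (3/7)
7. 1978.022ms @ 27/7 + 219.78ms (3/7)
8. 2197.802ms @ 30/7 + 219.78ms (3/7)
9. 2417.582ms @ 33/7 + 439.56ms (6/7)
10. 2857.143ms @ 39/7 + 219.78ms (3/7)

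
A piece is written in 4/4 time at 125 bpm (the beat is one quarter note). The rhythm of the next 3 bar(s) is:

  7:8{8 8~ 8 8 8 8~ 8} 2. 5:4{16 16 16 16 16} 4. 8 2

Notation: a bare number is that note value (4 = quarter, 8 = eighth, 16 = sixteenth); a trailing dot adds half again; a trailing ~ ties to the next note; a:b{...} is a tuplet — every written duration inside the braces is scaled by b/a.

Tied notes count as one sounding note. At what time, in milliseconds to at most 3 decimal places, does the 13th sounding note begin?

note 13 onset = 19/2b = 4560.0ms

1. 0.0ms @ 0 + 274.286ms (4/7)
2. 274.286ms @ 4/7 + 548.571ms (8/7)
3. 822.857ms @ 12/7 + 274.286ms (4/7)
4. 1097.143ms @ 16/7 + 274.286ms (4/7)
5. 1371.429ms @ 20/7 + 548.571ms (8/7)
6. 1920.0ms @ 4 + 1440.0ms (3)
7. 3360.0ms @ 7 + 96.0ms (1/5)
8. 3456.0ms @ 36/5 + 96.0ms (1/5)
9. 3552.0ms @ 37/5 + 96.0ms (1/5)
10. 3648.0ms @ 38/5 + 96.0ms (1/5)
11. 3744.0ms @ 39/5 + 96.0ms (1/5)
12. 3840.0ms @ 8 + 720.0ms (3/2)
13. 4560.0ms @ 19/2 + 240.0ms (1/2)
14. 4800.0ms @ 10 + 960.0ms (2)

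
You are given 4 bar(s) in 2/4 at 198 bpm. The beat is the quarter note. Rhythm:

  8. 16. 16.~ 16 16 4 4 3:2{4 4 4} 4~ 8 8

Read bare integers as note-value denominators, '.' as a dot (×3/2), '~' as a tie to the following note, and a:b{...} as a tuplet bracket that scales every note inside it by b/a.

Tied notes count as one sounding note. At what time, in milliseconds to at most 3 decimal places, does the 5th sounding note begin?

1. 0.0ms @ 0 + 227.273ms (3/4)
2. 227.273ms @ 3/4 + 113.636ms (3/8)
3. 340.909ms @ 9/8 + 189.394ms (5/8)
4. 530.303ms @ 7/4 + 75.758ms (1/4)
5. 606.061ms @ 2 + 303.03ms (1)
6. 909.091ms @ 3 + 303.03ms (1)
7. 1212.121ms @ 4 + 202.02ms (2/3)
8. 1414.141ms @ 14/3 + 202.02ms (2/3)
9. 1616.162ms @ 16/3 + 202.02ms (2/3)
10. 1818.182ms @ 6 + 454.545ms (3/2)
11. 2272.727ms @ 15/2 + 151.515ms (1/2)

note 5 onset = 2b = 606.061ms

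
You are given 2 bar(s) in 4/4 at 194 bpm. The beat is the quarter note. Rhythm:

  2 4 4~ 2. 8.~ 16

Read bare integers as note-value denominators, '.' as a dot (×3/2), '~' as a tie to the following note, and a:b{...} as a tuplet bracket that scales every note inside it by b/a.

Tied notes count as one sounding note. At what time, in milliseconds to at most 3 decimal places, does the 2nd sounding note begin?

note 2 onset = 2b = 618.557ms

1. 0.0ms @ 0 + 618.557ms (2)
2. 618.557ms @ 2 + 309.278ms (1)
3. 927.835ms @ 3 + 1237.113ms (4)
4. 2164.948ms @ 7 + 309.278ms (1)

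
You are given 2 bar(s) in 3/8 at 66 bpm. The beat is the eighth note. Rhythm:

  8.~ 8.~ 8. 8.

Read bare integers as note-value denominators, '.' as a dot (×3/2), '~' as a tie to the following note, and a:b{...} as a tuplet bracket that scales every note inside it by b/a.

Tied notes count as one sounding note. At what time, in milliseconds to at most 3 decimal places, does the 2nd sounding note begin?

1. 0.0ms @ 0 + 4090.909ms (9/2)
2. 4090.909ms @ 9/2 + 1363.636ms (3/2)

note 2 onset = 9/2b = 4090.909ms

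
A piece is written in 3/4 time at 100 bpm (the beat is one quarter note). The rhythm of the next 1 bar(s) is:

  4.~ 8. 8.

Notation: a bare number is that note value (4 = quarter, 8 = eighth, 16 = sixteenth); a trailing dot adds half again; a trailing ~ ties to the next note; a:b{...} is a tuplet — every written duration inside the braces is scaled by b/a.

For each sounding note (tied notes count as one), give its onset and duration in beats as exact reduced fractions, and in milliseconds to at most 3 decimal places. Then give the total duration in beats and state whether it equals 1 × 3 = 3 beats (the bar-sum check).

1) 0.0ms=0b +1350.0ms=9/4b
2) 1350.0ms=9/4b +450.0ms=3/4b
Σ=3b of 3 (100bpm 3/4) — PASS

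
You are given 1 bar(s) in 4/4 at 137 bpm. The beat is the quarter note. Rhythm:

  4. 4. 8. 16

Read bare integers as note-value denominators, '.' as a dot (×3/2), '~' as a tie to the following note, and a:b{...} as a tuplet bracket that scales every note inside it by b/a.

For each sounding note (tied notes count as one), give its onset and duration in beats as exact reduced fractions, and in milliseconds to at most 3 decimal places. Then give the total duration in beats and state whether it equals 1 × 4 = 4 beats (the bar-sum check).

1) 0.0ms=0b +656.934ms=3/2b
2) 656.934ms=3/2b +656.934ms=3/2b
3) 1313.869ms=3b +328.467ms=3/4b
4) 1642.336ms=15/4b +109.489ms=1/4b
Σ=4b of 4 (137bpm 4/4) — PASS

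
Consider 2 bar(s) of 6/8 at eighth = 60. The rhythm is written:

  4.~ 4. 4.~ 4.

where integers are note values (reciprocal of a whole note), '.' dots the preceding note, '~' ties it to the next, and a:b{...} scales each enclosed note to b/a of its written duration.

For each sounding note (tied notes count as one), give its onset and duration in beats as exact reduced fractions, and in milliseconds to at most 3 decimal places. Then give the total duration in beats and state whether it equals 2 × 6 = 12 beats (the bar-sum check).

1) 0.0ms=0b +6000.0ms=6b
2) 6000.0ms=6b +6000.0ms=6b
Σ=12b of 12 (60bpm 6/8) — PASS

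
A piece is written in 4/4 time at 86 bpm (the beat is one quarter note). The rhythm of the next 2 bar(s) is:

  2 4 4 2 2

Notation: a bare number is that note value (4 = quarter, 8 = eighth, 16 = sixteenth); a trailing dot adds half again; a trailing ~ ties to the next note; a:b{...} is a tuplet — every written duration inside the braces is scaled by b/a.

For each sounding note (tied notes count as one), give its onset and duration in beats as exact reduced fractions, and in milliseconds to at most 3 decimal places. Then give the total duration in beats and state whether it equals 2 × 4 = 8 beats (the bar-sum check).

1) 0.0ms=0b +1395.349ms=2b
2) 1395.349ms=2b +697.674ms=1b
3) 2093.023ms=3b +697.674ms=1b
4) 2790.698ms=4b +1395.349ms=2b
5) 4186.047ms=6b +1395.349ms=2b
Σ=8b of 8 (86bpm 4/4) — PASS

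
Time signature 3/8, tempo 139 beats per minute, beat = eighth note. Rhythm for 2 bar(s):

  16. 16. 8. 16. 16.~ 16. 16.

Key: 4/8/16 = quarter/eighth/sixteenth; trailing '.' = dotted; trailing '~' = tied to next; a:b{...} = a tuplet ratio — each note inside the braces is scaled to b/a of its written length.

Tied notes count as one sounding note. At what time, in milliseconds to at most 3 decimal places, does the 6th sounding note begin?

note 6 onset = 21/4b = 2266.187ms

1. 0.0ms @ 0 + 323.741ms (3/4)
2. 323.741ms @ 3/4 + 323.741ms (3/4)
3. 647.482ms @ 3/2 + 647.482ms (3/2)
4. 1294.964ms @ 3 + 323.741ms (3/4)
5. 1618.705ms @ 15/4 + 647.482ms (3/2)
6. 2266.187ms @ 21/4 + 323.741ms (3/4)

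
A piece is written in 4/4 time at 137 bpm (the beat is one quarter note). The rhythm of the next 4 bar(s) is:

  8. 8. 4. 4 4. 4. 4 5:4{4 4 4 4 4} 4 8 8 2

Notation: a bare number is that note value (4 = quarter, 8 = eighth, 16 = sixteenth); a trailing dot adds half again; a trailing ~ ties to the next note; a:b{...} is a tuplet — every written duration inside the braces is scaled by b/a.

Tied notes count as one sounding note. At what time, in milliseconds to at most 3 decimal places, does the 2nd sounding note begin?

1. 0.0ms @ 0 + 328.467ms (3/4)
2. 328.467ms @ 3/4 + 328.467ms (3/4)
3. 656.934ms @ 3/2 + 656.934ms (3/2)
4. 1313.869ms @ 3 + 437.956ms (1)
5. 1751.825ms @ 4 + 656.934ms (3/2)
6. 2408.759ms @ 11/2 + 656.934ms (3/2)
7. 3065.693ms @ 7 + 437.956ms (1)
8. 3503.65ms @ 8 + 350.365ms (4/5)
9. 3854.015ms @ 44/5 + 350.365ms (4/5)
10. 4204.38ms @ 48/5 + 350.365ms (4/5)
11. 4554.745ms @ 52/5 + 350.365ms (4/5)
12. 4905.109ms @ 56/5 + 350.365ms (4/5)
13. 5255.474ms @ 12 + 437.956ms (1)
14. 5693.431ms @ 13 + 218.978ms (1/2)
15. 5912.409ms @ 27/2 + 218.978ms (1/2)
16. 6131.387ms @ 14 + 875.912ms (2)

note 2 onset = 3/4b = 328.467ms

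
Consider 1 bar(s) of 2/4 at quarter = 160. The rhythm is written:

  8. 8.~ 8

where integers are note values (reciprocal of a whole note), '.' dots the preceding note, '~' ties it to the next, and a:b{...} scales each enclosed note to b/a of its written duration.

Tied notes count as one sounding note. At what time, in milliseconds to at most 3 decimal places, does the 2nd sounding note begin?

1. 0.0ms @ 0 + 281.25ms (3/4)
2. 281.25ms @ 3/4 + 468.75ms (5/4)

note 2 onset = 3/4b = 281.25ms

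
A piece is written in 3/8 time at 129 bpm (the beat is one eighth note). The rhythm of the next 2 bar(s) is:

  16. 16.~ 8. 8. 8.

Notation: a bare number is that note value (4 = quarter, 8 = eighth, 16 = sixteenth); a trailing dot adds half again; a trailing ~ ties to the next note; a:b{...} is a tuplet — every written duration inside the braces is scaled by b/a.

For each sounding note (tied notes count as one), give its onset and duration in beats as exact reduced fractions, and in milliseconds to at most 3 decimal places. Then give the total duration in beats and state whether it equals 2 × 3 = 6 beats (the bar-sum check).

1) 0.0ms=0b +348.837ms=3/4b
2) 348.837ms=3/4b +1046.512ms=9/4b
3) 1395.349ms=3b +697.674ms=3/2b
4) 2093.023ms=9/2b +697.674ms=3/2b
Σ=6b of 6 (129bpm 3/8) — PASS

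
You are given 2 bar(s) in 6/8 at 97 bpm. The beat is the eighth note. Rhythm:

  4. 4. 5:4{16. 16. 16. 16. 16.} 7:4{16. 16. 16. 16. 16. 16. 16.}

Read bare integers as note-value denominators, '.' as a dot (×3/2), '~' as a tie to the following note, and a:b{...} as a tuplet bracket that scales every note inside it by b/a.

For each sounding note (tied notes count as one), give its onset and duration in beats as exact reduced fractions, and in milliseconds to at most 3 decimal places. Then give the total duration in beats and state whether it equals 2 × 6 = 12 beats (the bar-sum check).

1) 0.0ms=0b +1855.67ms=3b
2) 1855.67ms=3b +1855.67ms=3b
3) 3711.34ms=6b +371.134ms=3/5b
4) 4082.474ms=33/5b +371.134ms=3/5b
5) 4453.608ms=36/5b +371.134ms=3/5b
6) 4824.742ms=39/5b +371.134ms=3/5b
7) 5195.876ms=42/5b +371.134ms=3/5b
8) 5567.01ms=9b +265.096ms=3/7b
9) 5832.106ms=66/7b +265.096ms=3/7b
10) 6097.202ms=69/7b +265.096ms=3/7b
11) 6362.297ms=72/7b +265.096ms=3/7b
12) 6627.393ms=75/7b +265.096ms=3/7b
13) 6892.489ms=78/7b +265.096ms=3/7b
14) 7157.585ms=81/7b +265.096ms=3/7b
Σ=12b of 12 (97bpm 6/8) — PASS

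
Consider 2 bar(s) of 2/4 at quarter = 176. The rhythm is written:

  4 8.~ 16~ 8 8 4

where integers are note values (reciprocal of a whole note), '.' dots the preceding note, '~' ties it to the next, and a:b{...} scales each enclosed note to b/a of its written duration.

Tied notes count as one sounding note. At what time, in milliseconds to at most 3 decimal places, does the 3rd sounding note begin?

note 3 onset = 5/2b = 852.273ms

1. 0.0ms @ 0 + 340.909ms (1)
2. 340.909ms @ 1 + 511.364ms (3/2)
3. 852.273ms @ 5/2 + 170.455ms (1/2)
4. 1022.727ms @ 3 + 340.909ms (1)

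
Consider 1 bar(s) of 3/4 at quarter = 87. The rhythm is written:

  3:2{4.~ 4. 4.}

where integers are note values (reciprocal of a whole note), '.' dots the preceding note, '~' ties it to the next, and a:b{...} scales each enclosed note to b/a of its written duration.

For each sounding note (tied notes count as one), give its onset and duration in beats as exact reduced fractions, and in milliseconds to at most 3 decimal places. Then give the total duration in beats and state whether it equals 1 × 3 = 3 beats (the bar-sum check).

1) 0.0ms=0b +1379.31ms=2b
2) 1379.31ms=2b +689.655ms=1b
Σ=3b of 3 (87bpm 3/4) — PASS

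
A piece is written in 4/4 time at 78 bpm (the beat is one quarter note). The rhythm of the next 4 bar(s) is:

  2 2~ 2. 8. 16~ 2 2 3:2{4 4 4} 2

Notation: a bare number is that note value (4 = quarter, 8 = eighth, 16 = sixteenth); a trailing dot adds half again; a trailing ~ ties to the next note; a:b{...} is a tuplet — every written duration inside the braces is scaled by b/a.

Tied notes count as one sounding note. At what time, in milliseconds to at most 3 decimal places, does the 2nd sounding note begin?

note 2 onset = 2b = 1538.462ms

1. 0.0ms @ 0 + 1538.462ms (2)
2. 1538.462ms @ 2 + 3846.154ms (5)
3. 5384.615ms @ 7 + 576.923ms (3/4)
4. 5961.538ms @ 31/4 + 1730.769ms (9/4)
5. 7692.308ms @ 10 + 1538.462ms (2)
6. 9230.769ms @ 12 + 512.821ms (2/3)
7. 9743.59ms @ 38/3 + 512.821ms (2/3)
8. 10256.41ms @ 40/3 + 512.821ms (2/3)
9. 10769.231ms @ 14 + 1538.462ms (2)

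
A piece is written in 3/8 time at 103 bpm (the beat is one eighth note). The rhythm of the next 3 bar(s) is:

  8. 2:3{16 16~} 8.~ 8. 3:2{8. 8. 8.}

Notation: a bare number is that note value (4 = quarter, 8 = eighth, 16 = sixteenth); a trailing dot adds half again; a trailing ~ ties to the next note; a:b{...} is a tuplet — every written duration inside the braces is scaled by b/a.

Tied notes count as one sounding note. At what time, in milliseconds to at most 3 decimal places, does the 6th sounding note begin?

1. 0.0ms @ 0 + 873.786ms (3/2)
2. 873.786ms @ 3/2 + 436.893ms (3/4)
3. 1310.68ms @ 9/4 + 2184.466ms (15/4)
4. 3495.146ms @ 6 + 582.524ms (1)
5. 4077.67ms @ 7 + 582.524ms (1)
6. 4660.194ms @ 8 + 582.524ms (1)

note 6 onset = 8b = 4660.194ms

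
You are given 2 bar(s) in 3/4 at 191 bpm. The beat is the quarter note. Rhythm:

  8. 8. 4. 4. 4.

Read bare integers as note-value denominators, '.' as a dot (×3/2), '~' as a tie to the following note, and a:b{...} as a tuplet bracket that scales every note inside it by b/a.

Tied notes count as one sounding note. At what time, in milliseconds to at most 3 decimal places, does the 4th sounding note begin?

1. 0.0ms @ 0 + 235.602ms (3/4)
2. 235.602ms @ 3/4 + 235.602ms (3/4)
3. 471.204ms @ 3/2 + 471.204ms (3/2)
4. 942.408ms @ 3 + 471.204ms (3/2)
5. 1413.613ms @ 9/2 + 471.204ms (3/2)

note 4 onset = 3b = 942.408ms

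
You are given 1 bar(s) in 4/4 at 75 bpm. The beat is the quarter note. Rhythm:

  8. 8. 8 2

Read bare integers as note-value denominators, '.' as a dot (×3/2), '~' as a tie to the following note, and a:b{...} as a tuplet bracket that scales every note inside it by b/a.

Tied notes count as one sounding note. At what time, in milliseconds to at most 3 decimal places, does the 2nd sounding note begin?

1. 0.0ms @ 0 + 600.0ms (3/4)
2. 600.0ms @ 3/4 + 600.0ms (3/4)
3. 1200.0ms @ 3/2 + 400.0ms (1/2)
4. 1600.0ms @ 2 + 1600.0ms (2)

note 2 onset = 3/4b = 600.0ms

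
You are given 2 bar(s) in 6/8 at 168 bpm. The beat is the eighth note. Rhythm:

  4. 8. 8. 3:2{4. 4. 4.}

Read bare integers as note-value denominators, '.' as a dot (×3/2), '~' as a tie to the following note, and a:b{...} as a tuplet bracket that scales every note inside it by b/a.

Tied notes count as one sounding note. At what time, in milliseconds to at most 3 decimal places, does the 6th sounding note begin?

1. 0.0ms @ 0 + 1071.429ms (3)
2. 1071.429ms @ 3 + 535.714ms (3/2)
3. 1607.143ms @ 9/2 + 535.714ms (3/2)
4. 2142.857ms @ 6 + 714.286ms (2)
5. 2857.143ms @ 8 + 714.286ms (2)
6. 3571.429ms @ 10 + 714.286ms (2)

note 6 onset = 10b = 3571.429ms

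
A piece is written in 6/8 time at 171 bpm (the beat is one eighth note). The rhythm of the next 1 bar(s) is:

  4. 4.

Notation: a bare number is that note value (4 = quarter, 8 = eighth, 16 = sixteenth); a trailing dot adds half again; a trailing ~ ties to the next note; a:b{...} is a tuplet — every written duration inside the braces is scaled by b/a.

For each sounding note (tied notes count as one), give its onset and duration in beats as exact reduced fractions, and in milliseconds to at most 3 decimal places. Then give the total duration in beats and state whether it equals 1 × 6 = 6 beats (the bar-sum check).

1) 0.0ms=0b +1052.632ms=3b
2) 1052.632ms=3b +1052.632ms=3b
Σ=6b of 6 (171bpm 6/8) — PASS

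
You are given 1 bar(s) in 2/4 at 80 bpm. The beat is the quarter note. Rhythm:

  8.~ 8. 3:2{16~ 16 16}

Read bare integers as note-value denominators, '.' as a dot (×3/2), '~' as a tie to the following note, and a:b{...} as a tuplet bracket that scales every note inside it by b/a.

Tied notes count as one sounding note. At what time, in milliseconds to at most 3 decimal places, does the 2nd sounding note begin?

note 2 onset = 3/2b = 1125.0ms

1. 0.0ms @ 0 + 1125.0ms (3/2)
2. 1125.0ms @ 3/2 + 250.0ms (1/3)
3. 1375.0ms @ 11/6 + 125.0ms (1/6)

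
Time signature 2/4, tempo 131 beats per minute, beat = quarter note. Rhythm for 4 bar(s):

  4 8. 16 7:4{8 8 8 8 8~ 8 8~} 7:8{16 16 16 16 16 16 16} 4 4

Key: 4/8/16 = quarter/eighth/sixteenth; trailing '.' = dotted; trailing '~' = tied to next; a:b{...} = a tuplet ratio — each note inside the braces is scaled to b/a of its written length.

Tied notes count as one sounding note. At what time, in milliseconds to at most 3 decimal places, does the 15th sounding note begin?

note 15 onset = 40/7b = 2617.23ms

1. 0.0ms @ 0 + 458.015ms (1)
2. 458.015ms @ 1 + 343.511ms (3/4)
3. 801.527ms @ 7/4 + 114.504ms (1/4)
4. 916.031ms @ 2 + 130.862ms (2/7)
5. 1046.892ms @ 16/7 + 130.862ms (2/7)
6. 1177.754ms @ 18/7 + 130.862ms (2/7)
7. 1308.615ms @ 20/7 + 130.862ms (2/7)
8. 1439.477ms @ 22/7 + 261.723ms (4/7)
9. 1701.2ms @ 26/7 + 261.723ms (4/7)
10. 1962.923ms @ 30/7 + 130.862ms (2/7)
11. 2093.784ms @ 32/7 + 130.862ms (2/7)
12. 2224.646ms @ 34/7 + 130.862ms (2/7)
13. 2355.507ms @ 36/7 + 130.862ms (2/7)
14. 2486.369ms @ 38/7 + 130.862ms (2/7)
15. 2617.23ms @ 40/7 + 130.862ms (2/7)
16. 2748.092ms @ 6 + 458.015ms (1)
17. 3206.107ms @ 7 + 458.015ms (1)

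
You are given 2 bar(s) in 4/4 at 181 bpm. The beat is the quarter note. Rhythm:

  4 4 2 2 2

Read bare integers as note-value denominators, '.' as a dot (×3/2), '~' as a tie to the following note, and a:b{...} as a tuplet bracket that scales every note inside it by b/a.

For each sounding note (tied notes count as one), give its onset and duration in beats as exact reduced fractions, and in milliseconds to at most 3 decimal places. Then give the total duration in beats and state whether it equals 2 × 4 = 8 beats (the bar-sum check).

1) 0.0ms=0b +331.492ms=1b
2) 331.492ms=1b +331.492ms=1b
3) 662.983ms=2b +662.983ms=2b
4) 1325.967ms=4b +662.983ms=2b
5) 1988.95ms=6b +662.983ms=2b
Σ=8b of 8 (181bpm 4/4) — PASS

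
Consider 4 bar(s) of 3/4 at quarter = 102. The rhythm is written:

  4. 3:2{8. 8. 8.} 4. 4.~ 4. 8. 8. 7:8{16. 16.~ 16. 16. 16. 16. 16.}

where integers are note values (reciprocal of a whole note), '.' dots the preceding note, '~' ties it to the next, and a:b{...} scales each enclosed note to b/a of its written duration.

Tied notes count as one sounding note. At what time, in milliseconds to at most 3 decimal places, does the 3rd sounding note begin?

note 3 onset = 2b = 1176.471ms

1. 0.0ms @ 0 + 882.353ms (3/2)
2. 882.353ms @ 3/2 + 294.118ms (1/2)
3. 1176.471ms @ 2 + 294.118ms (1/2)
4. 1470.588ms @ 5/2 + 294.118ms (1/2)
5. 1764.706ms @ 3 + 882.353ms (3/2)
6. 2647.059ms @ 9/2 + 1764.706ms (3)
7. 4411.765ms @ 15/2 + 441.176ms (3/4)
8. 4852.941ms @ 33/4 + 441.176ms (3/4)
9. 5294.118ms @ 9 + 252.101ms (3/7)
10. 5546.218ms @ 66/7 + 504.202ms (6/7)
11. 6050.42ms @ 72/7 + 252.101ms (3/7)
12. 6302.521ms @ 75/7 + 252.101ms (3/7)
13. 6554.622ms @ 78/7 + 252.101ms (3/7)
14. 6806.723ms @ 81/7 + 252.101ms (3/7)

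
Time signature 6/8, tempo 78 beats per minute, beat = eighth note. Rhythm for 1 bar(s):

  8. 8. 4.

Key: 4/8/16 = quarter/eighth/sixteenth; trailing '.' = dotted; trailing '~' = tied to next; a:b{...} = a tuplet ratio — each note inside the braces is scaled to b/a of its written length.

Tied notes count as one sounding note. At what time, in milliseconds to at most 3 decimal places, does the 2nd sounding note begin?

note 2 onset = 3/2b = 1153.846ms

1. 0.0ms @ 0 + 1153.846ms (3/2)
2. 1153.846ms @ 3/2 + 1153.846ms (3/2)
3. 2307.692ms @ 3 + 2307.692ms (3)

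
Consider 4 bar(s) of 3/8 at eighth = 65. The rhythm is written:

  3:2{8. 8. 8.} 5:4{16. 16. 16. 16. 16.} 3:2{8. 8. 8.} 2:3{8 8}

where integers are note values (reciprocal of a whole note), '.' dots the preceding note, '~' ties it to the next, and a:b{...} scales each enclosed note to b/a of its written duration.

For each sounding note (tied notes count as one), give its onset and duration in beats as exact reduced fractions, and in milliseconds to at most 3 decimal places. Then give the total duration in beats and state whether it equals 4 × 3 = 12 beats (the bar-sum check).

1) 0.0ms=0b +923.077ms=1b
2) 923.077ms=1b +923.077ms=1b
3) 1846.154ms=2b +923.077ms=1b
4) 2769.231ms=3b +553.846ms=3/5b
5) 3323.077ms=18/5b +553.846ms=3/5b
6) 3876.923ms=21/5b +553.846ms=3/5b
7) 4430.769ms=24/5b +553.846ms=3/5b
8) 4984.615ms=27/5b +553.846ms=3/5b
9) 5538.462ms=6b +923.077ms=1b
10) 6461.538ms=7b +923.077ms=1b
11) 7384.615ms=8b +923.077ms=1b
12) 8307.692ms=9b +1384.615ms=3/2b
13) 9692.308ms=21/2b +1384.615ms=3/2b
Σ=12b of 12 (65bpm 3/8) — PASS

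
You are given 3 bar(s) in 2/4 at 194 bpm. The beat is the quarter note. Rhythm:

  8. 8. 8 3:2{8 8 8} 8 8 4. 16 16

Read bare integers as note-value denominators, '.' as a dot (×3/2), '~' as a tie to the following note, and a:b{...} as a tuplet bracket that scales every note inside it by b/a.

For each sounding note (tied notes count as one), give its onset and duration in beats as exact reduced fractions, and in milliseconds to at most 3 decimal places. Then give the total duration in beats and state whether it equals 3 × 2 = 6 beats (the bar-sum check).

1) 0.0ms=0b +231.959ms=3/4b
2) 231.959ms=3/4b +231.959ms=3/4b
3) 463.918ms=3/2b +154.639ms=1/2b
4) 618.557ms=2b +103.093ms=1/3b
5) 721.649ms=7/3b +103.093ms=1/3b
6) 824.742ms=8/3b +103.093ms=1/3b
7) 927.835ms=3b +154.639ms=1/2b
8) 1082.474ms=7/2b +154.639ms=1/2b
9) 1237.113ms=4b +463.918ms=3/2b
10) 1701.031ms=11/2b +77.32ms=1/4b
11) 1778.351ms=23/4b +77.32ms=1/4b
Σ=6b of 6 (194bpm 2/4) — PASS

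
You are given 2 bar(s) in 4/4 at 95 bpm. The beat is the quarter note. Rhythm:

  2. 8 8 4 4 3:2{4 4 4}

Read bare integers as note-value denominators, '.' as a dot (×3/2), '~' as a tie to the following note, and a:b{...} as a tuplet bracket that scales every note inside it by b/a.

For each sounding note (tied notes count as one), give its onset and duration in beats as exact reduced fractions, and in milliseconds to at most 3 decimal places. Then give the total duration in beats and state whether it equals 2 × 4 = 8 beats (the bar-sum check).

1) 0.0ms=0b +1894.737ms=3b
2) 1894.737ms=3b +315.789ms=1/2b
3) 2210.526ms=7/2b +315.789ms=1/2b
4) 2526.316ms=4b +631.579ms=1b
5) 3157.895ms=5b +631.579ms=1b
6) 3789.474ms=6b +421.053ms=2/3b
7) 4210.526ms=20/3b +421.053ms=2/3b
8) 4631.579ms=22/3b +421.053ms=2/3b
Σ=8b of 8 (95bpm 4/4) — PASS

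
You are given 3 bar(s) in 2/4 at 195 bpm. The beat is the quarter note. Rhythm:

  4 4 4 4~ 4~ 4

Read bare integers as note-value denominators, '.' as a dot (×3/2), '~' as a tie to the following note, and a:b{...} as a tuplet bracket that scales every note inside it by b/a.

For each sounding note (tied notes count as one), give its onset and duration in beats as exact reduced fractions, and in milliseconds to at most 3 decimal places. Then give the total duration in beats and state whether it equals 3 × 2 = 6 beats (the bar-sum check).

1) 0.0ms=0b +307.692ms=1b
2) 307.692ms=1b +307.692ms=1b
3) 615.385ms=2b +307.692ms=1b
4) 923.077ms=3b +923.077ms=3b
Σ=6b of 6 (195bpm 2/4) — PASS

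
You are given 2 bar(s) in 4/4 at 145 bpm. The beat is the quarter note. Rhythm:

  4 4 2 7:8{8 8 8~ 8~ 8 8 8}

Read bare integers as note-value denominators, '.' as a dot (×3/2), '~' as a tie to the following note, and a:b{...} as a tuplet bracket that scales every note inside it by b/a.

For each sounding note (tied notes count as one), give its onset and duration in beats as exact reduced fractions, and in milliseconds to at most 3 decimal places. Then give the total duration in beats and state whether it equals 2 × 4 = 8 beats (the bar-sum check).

1) 0.0ms=0b +413.793ms=1b
2) 413.793ms=1b +413.793ms=1b
3) 827.586ms=2b +827.586ms=2b
4) 1655.172ms=4b +236.453ms=4/7b
5) 1891.626ms=32/7b +236.453ms=4/7b
6) 2128.079ms=36/7b +709.36ms=12/7b
7) 2837.438ms=48/7b +236.453ms=4/7b
8) 3073.892ms=52/7b +236.453ms=4/7b
Σ=8b of 8 (145bpm 4/4) — PASS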